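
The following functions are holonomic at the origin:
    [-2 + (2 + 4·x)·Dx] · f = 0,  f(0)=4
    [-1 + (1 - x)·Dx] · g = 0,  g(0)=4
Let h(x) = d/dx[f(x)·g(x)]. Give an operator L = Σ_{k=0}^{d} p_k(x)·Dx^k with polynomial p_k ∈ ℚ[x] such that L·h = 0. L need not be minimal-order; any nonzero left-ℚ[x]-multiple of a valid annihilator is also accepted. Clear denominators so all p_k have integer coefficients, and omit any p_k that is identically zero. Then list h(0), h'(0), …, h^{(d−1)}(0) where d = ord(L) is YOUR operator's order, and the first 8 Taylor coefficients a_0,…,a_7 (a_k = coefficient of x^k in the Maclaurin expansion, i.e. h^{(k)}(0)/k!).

L = (3 + 12·x + 3·x^2) + (-2 - 3·x + 3·x^2 + 2·x^3)·Dx  (order 1).
h: a_k = 32, 48, 96, 88, 180, 90, 336, -45, …
ICs: h(0) = 32.

f: a_k = 4, 4, -2, 2, -5/2, 7/2, -21/4, 33/4, …
g: a_k = 4, 4, 4, 4, 4, 4, 4, 4, …
L₀ := L_f ⊗_s L_g (sym. prod.), ord ≤ 1.
Derive L from L₀ (diff closure).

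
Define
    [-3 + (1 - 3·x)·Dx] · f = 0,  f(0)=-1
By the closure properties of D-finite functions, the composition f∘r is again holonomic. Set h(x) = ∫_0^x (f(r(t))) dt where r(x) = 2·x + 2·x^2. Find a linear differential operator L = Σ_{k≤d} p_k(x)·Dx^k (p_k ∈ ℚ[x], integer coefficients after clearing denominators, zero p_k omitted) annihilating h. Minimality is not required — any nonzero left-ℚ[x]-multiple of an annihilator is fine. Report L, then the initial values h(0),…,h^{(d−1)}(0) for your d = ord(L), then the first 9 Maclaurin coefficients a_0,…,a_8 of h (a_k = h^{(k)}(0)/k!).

L = (6 + 12·x)·Dx + (-1 + 6·x + 6·x^2)·Dx^2  (order 2).
h: a_k = 0, -1, -3, -14, -72, -396, -2268, -93528/7, -80352, …
ICs: h(0) = 0, h′(0) = -1.

f: a_k = -1, -3, -9, -27, -81, -243, -729, -2187, -6561, …
f∘r: x↦r, Dx↦Dx/r' in L_f ⇒ L₀.
h=∫h₀ ⇒ L = L₀·Dx.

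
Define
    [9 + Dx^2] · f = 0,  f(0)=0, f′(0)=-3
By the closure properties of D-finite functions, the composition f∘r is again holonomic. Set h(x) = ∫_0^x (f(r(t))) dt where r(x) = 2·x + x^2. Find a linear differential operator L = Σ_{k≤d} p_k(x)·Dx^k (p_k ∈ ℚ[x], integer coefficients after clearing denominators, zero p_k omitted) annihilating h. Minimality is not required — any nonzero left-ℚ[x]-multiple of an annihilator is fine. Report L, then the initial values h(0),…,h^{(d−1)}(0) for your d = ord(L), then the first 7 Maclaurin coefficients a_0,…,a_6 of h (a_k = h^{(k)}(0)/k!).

L = (36 + 108·x + 108·x^2 + 36·x^3)·Dx - Dx^2 + (1 + x)·Dx^3  (order 3).
h: a_k = 0, 0, -3, -1, 9, 54/5, -63/10, …
ICs: h(0) = 0, h′(0) = 0, h′′(0) = -6.

f: a_k = 0, -3, 0, 9/2, 0, -81/40, 0, …
Change of var in L_f (x↦r) gives L₀.
h=∫₀ˣh₀: take L = L₀·Dx.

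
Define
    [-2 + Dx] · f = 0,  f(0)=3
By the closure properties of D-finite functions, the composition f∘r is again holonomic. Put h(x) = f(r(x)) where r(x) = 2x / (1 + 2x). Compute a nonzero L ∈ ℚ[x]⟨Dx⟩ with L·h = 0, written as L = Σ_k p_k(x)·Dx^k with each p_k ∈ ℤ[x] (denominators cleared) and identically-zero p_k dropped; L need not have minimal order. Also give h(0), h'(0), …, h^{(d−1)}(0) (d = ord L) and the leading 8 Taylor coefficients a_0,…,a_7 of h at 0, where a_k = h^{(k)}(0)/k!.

L = -4 + (1 + 4·x + 4·x^2)·Dx  (order 1).
h: a_k = 3, 12, 0, -16, 32, -192/5, 256/15, 1280/21, …
ICs: h(0) = 3.

f: a_k = 3, 6, 6, 4, 2, 4/5, 4/15, 8/105, …
Change of var in L_f (x↦r) gives L₀.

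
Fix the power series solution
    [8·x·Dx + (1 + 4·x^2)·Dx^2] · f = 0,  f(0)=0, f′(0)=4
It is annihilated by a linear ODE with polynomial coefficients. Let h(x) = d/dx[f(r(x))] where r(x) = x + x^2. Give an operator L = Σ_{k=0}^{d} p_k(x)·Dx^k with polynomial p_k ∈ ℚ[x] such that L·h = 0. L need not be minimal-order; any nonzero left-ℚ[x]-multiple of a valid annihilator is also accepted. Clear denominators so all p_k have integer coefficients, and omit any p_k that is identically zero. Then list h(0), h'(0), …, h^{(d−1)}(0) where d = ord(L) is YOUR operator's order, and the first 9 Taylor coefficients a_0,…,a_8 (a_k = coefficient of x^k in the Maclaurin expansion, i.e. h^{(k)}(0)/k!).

f: a_k = 0, 4, 0, -16/3, 0, 64/5, 0, -256/7, 0, …
Substitute x→r, Dx→(1/r')Dx; clear ⇒ L₀.
Derive L from L₀ (diff closure).
L = (-2 + 8·x + 32·x^2 + 48·x^3 + 24·x^4) + (1 + 2·x + 4·x^2 + 16·x^3 + 20·x^4 + 8·x^5)·Dx  (order 1).
h: a_k = 4, 8, -16, -64, -16, 352, 640, -1024, -5312, …
ICs: h(0) = 4.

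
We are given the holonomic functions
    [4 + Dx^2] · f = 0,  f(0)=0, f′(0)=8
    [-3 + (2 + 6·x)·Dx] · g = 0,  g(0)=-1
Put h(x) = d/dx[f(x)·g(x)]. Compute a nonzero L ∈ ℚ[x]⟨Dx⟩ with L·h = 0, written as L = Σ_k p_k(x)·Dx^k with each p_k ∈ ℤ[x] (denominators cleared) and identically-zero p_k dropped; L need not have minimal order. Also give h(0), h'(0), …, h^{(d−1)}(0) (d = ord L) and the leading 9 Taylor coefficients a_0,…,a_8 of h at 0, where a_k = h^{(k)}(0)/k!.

L = (1453 + 11712·x + 26784·x^2 + 27648·x^3 + 20736·x^4) + (132 - 756·x - 5184·x^2 - 5184·x^3)·Dx + (172 + 1416·x + 4428·x^2 + 6912·x^3 + 5184·x^4)·Dx^2  (order 2).
h: a_k = -8, -24, 43, -22, 4379/48, -21963/80, 838883/1152, -6669683/3360, 1418299339/258048, …
ICs: h(0) = -8, h′(0) = -24.

f: a_k = 0, 8, 0, -16/3, 0, 16/15, 0, -32/315, 0, …
g: a_k = -1, -3/2, 9/8, -27/16, 405/128, -1701/256, 15309/1024, -72171/2048, 2814669/32768, …
L₀ := L_f ⊗_s L_g (sym. prod.), ord ≤ 2.
Derive L from L₀ (diff closure).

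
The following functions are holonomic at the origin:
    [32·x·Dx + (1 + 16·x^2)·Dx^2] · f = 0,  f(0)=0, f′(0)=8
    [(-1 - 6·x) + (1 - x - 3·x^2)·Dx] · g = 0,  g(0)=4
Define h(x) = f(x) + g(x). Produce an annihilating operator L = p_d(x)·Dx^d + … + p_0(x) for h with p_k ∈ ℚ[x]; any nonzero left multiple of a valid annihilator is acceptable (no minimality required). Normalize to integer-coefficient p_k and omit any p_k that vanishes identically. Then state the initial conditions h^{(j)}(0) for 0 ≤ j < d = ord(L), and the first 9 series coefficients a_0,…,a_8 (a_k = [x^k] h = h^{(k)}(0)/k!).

f: a_k = 0, 8, 0, -128/3, 0, 2048/5, 0, -32768/7, 0, …
g: a_k = 4, 4, 16, 28, 76, 160, 388, 868, 2032, …
h₀=f+g: left-lcm gives L₀, ord ≤ 3.
L = (128 - 512·x - 10560·x^2 - 25344·x^3 - 95904·x^4 - 41472·x^6)·Dx + (-37 - 208·x + 206·x^2 - 1476·x^3 - 24336·x^4 - 66528·x^5 - 6912·x^6 - 41472·x^7)·Dx^2 + (4 + 21·x + 198·x^2 + 90·x^3 + 1775·x^4 - 4080·x^5 - 6336·x^6 - 2304·x^7 - 6912·x^8)·Dx^3  (order 3).
h: a_k = 4, 12, 16, -44/3, 76, 2848/5, 388, -26692/7, 2032, …
ICs: h(0) = 4, h′(0) = 12, h′′(0) = 32.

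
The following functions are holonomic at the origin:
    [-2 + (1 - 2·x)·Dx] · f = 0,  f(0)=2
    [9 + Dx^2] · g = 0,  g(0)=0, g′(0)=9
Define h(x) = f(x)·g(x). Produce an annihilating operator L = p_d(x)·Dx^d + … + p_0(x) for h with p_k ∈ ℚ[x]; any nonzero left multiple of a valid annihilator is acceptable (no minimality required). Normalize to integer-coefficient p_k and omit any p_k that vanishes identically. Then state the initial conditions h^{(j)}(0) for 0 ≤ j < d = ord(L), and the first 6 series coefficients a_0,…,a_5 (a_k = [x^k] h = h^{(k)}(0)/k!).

f: a_k = 2, 4, 8, 16, 32, 64, …
g: a_k = 0, 9, 0, -27/2, 0, 243/40, …
L₀ := L_f ⊗_s L_g (sym. prod.), ord ≤ 2.
L = (-9 + 18·x) + 4·Dx + (-1 + 2·x)·Dx^2  (order 2).
h: a_k = 0, 18, 36, 45, 90, 3843/20, …
ICs: h(0) = 0, h′(0) = 18.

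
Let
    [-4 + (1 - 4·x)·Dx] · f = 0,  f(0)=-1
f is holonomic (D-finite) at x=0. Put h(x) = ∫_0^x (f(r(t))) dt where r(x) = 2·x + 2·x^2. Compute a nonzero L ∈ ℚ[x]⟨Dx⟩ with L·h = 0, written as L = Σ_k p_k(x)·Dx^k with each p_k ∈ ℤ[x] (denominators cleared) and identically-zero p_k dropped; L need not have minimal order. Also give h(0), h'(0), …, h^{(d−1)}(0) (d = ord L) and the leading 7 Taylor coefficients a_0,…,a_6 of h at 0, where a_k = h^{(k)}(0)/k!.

f: a_k = -1, -4, -16, -64, -256, -1024, -4096, …
Change of var in L_f (x↦r) gives L₀.
h=∫h₀ ⇒ L = L₀·Dx.
L = (8 + 16·x)·Dx + (-1 + 8·x + 8·x^2)·Dx^2  (order 2).
h: a_k = 0, -1, -4, -24, -160, -5696/5, -8448, …
ICs: h(0) = 0, h′(0) = -1.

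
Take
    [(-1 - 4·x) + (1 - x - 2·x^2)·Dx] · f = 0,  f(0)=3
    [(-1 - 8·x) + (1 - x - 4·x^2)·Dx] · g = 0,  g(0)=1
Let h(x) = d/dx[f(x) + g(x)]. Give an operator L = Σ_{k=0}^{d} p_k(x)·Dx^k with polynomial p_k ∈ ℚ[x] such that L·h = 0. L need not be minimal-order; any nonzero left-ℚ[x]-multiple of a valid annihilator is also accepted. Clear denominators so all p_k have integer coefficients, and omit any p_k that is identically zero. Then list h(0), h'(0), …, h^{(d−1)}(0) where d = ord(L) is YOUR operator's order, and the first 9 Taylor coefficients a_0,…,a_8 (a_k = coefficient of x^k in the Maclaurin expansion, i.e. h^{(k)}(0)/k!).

L = (-6 - 336·x - 480·x^2 - 1824·x^3 - 3864·x^4 - 6528·x^5 + 2304·x^6) + (6 + 66·x + 156·x^2 + 168·x^3 + 162·x^4 - 3768·x^5 - 3456·x^6 + 1536·x^7)·Dx + (-1 + 2·x - 13·x^2 - 28·x^3 + 222·x^4 + 134·x^5 - 612·x^6 - 320·x^7 + 192·x^8)·Dx^2  (order 2).
h: a_k = 4, 28, 72, 248, 640, 1860, 4872, 13424, 35568, …
ICs: h(0) = 4, h′(0) = 28.

f: a_k = 3, 3, 9, 15, 33, 63, 129, 255, 513, …
g: a_k = 1, 1, 5, 9, 29, 65, 181, 441, 1165, …
h₀=f+g: left-lcm gives L₀, ord ≤ 2.
h₀' ⇒ L via d/dx closure of L₀.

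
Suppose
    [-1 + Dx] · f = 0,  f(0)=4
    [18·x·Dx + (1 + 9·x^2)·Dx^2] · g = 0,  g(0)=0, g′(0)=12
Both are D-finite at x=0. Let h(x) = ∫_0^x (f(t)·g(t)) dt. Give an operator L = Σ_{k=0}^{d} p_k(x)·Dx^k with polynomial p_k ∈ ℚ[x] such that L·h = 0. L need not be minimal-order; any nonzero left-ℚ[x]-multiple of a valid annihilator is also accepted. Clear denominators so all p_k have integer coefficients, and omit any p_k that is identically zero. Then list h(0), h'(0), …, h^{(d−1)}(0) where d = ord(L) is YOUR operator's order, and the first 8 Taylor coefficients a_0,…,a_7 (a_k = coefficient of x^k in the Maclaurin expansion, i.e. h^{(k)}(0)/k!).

f: a_k = 4, 4, 2, 2/3, 1/6, 1/30, 1/180, 1/1260, …
g: a_k = 0, 12, 0, -36, 0, 972/5, 0, -8748/7, …
L₀ := L_f ⊗_s L_g (sym. prod.), ord ≤ 2.
h=∫₀ˣh₀: take L = L₀·Dx.
L = (1 - 18·x + 9·x^2)·Dx + (-2 + 18·x - 18·x^2)·Dx^2 + (1 + 9·x^2)·Dx^3  (order 3).
h: a_k = 0, 0, 24, 16, -30, -136/5, 1769/15, 754/7, …
ICs: h(0) = 0, h′(0) = 0, h′′(0) = 48.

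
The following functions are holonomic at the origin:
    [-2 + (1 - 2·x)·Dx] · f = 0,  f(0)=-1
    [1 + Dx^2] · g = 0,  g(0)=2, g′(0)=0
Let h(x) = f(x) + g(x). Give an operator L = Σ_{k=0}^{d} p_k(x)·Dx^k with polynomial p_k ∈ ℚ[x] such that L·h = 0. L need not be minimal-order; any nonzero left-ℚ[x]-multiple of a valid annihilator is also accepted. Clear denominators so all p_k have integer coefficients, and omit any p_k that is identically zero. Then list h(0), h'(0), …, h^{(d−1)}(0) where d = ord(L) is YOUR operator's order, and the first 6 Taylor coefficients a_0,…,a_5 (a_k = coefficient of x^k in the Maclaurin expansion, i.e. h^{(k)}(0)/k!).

f: a_k = -1, -2, -4, -8, -16, -32, …
g: a_k = 2, 0, -1, 0, 1/12, 0, …
f+g: L₀ = lclm(L_f,L_g), ord ≤ 1+2.
L = (50 - 8·x + 8·x^2) + (-9 + 22·x - 12·x^2 + 8·x^3)·Dx + (50 - 8·x + 8·x^2)·Dx^2 + (-9 + 22·x - 12·x^2 + 8·x^3)·Dx^3  (order 3).
h: a_k = 1, -2, -5, -8, -191/12, -32, …
ICs: h(0) = 1, h′(0) = -2, h′′(0) = -10.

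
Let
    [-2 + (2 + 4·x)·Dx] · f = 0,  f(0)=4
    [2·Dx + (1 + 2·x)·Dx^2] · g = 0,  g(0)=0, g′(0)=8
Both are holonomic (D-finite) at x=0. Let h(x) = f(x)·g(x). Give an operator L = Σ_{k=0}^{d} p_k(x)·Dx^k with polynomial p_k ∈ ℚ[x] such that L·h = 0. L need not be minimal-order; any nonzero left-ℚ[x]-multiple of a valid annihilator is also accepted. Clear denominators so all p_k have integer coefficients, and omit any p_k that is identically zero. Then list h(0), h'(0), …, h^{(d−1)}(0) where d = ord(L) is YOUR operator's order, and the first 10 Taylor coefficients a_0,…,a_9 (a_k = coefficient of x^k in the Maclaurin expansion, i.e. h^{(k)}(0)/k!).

L = 1 + (1 + 4·x + 4·x^2)·Dx^2  (order 2).
h: a_k = 0, 32, 0, -16/3, 32/3, -284/15, 496/15, -6086/105, 10756/105, -46027/252, …
ICs: h(0) = 0, h′(0) = 32.

f: a_k = 4, 4, -2, 2, -5/2, 7/2, -21/4, 33/4, -429/32, 715/32, …
g: a_k = 0, 8, -8, 32/3, -16, 128/5, -128/3, 512/7, -128, 2048/9, …
L₀ := L_f ⊗_s L_g (sym. prod.), ord ≤ 2.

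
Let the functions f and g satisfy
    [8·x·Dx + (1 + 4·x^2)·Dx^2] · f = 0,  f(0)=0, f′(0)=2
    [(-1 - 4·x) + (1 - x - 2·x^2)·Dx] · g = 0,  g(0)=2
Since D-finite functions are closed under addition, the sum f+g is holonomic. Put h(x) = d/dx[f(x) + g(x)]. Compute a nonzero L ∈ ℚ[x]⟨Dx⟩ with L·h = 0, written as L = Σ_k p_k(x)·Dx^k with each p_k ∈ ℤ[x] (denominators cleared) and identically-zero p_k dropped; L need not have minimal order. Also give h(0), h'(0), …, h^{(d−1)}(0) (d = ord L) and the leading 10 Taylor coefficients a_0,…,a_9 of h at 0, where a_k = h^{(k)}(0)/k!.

f: a_k = 0, 2, 0, -8/3, 0, 32/5, 0, -128/7, 0, 512/9, …
g: a_k = 2, 2, 6, 10, 22, 42, 86, 170, 342, 682, …
L₀ := lclm(L_f,L_g); ord L₀ ≤ 2+1.
h₀' ⇒ L via d/dx closure of L₀.
L = (24 - 96·x - 864·x^2 - 1536·x^3 - 3264·x^4 - 768·x^6) + (-19 - 80·x - 100·x^2 - 544·x^3 - 1424·x^4 - 2368·x^5 - 192·x^6 - 768·x^7)·Dx + (3 + 7·x + 32·x^2 - 28·x^3 + 24·x^4 - 240·x^5 - 256·x^6 - 64·x^7 - 128·x^8)·Dx^2  (order 2).
h: a_k = 4, 12, 22, 88, 242, 516, 1062, 2736, 6650, 13660, …
ICs: h(0) = 4, h′(0) = 12.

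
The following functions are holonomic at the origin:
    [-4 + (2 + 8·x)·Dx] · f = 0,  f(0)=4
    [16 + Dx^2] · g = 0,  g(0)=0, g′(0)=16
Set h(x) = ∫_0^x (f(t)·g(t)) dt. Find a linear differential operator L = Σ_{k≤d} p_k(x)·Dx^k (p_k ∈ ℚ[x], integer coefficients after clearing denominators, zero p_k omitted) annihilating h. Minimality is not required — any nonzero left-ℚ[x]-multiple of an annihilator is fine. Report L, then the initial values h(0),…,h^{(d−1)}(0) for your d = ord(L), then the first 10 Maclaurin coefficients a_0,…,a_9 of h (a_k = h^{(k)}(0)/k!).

f: a_k = 4, 8, -8, 16, -40, 112, -336, 1056, -3432, 11440, …
g: a_k = 0, 16, 0, -128/3, 0, 512/15, 0, -4096/315, 0, 8192/2835, …
f·g: L₀ = L_f ⊗_s L_g, ord ≤ 1·2.
h=∫h₀ ⇒ L = L₀·Dx.
L = (28 + 128·x + 256·x^2)·Dx + (-4 - 16·x)·Dx^2 + (1 + 8·x + 16·x^2)·Dx^3  (order 3).
h: a_k = 0, 0, 32, 128/3, -224/3, -256/15, -1216/45, 6912/35, -31456/63, 3956224/2835, …
ICs: h(0) = 0, h′(0) = 0, h′′(0) = 64.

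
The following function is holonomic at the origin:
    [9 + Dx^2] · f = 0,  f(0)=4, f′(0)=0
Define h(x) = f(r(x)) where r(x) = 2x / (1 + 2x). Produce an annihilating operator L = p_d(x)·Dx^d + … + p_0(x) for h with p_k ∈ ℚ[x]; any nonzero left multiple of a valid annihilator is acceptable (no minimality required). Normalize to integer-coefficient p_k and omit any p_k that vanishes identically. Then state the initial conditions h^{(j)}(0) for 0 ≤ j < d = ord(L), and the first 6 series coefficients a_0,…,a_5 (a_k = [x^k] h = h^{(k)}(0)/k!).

f: a_k = 4, 0, -18, 0, 27/2, 0, …
Substitute x→r, Dx→(1/r')Dx; clear ⇒ L₀.
L = 36 + (4 + 24·x + 48·x^2 + 32·x^3)·Dx + (1 + 8·x + 24·x^2 + 32·x^3 + 16·x^4)·Dx^2  (order 2).
h: a_k = 4, 0, -72, 288, -648, 576, …
ICs: h(0) = 4, h′(0) = 0.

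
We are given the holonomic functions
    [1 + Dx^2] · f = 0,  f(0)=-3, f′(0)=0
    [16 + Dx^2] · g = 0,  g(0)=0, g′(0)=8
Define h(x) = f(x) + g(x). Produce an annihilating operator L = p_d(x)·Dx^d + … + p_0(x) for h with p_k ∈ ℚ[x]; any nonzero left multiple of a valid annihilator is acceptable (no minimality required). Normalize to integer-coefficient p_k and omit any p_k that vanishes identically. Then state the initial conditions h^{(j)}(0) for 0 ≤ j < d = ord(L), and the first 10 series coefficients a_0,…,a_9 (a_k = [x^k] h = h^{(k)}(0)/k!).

f: a_k = -3, 0, 3/2, 0, -1/8, 0, 1/240, 0, -1/13440, 0, …
g: a_k = 0, 8, 0, -64/3, 0, 256/15, 0, -2048/315, 0, 4096/2835, …
Sum ⇒ L₀ = lclm(L_f,L_g) in ℚ(x)⟨Dx⟩.
L = 16 + 17·Dx^2 + Dx^4  (order 4).
h: a_k = -3, 8, 3/2, -64/3, -1/8, 256/15, 1/240, -2048/315, -1/13440, 4096/2835, …
ICs: h(0) = -3, h′(0) = 8, h′′(0) = 3, h′′′(0) = -128.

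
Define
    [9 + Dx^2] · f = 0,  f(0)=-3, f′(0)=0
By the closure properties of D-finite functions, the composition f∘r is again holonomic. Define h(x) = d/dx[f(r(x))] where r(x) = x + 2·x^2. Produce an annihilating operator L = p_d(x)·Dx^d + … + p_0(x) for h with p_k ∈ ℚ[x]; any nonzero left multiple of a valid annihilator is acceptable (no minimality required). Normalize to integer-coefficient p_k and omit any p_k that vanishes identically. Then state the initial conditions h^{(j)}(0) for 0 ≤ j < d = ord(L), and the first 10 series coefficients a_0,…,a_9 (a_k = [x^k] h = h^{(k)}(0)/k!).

L = (57 + 144·x + 864·x^2 + 2304·x^3 + 2304·x^4) + (-12 - 48·x)·Dx + (1 + 8·x + 16·x^2)·Dx^2  (order 2).
h: a_k = 0, 27, 162, 351/2, -405, -57591/40, -40257/20, 88533/560, 1205037/280, 30211947/4480, …
ICs: h(0) = 0, h′(0) = 27.

f: a_k = -3, 0, 27/2, 0, -81/8, 0, 243/80, 0, -2187/4480, 0, …
Change of var in L_f (x↦r) gives L₀.
h₀' ⇒ L via d/dx closure of L₀.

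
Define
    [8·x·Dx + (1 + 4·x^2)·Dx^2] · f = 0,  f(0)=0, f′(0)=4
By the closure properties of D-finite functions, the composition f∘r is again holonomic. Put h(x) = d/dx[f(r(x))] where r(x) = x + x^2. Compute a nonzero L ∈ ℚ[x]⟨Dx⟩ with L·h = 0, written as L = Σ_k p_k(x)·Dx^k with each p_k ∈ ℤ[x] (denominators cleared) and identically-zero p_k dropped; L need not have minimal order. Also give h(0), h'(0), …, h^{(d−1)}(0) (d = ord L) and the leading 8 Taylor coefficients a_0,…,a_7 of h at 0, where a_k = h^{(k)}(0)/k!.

f: a_k = 0, 4, 0, -16/3, 0, 64/5, 0, -256/7, …
h₀=f(r): pull back L_f along r ⇒ L₀.
Differentiate: ansatz ord ≤ ord L₀ ⇒ L.
L = (-2 + 8·x + 32·x^2 + 48·x^3 + 24·x^4) + (1 + 2·x + 4·x^2 + 16·x^3 + 20·x^4 + 8·x^5)·Dx  (order 1).
h: a_k = 4, 8, -16, -64, -16, 352, 640, -1024, …
ICs: h(0) = 4.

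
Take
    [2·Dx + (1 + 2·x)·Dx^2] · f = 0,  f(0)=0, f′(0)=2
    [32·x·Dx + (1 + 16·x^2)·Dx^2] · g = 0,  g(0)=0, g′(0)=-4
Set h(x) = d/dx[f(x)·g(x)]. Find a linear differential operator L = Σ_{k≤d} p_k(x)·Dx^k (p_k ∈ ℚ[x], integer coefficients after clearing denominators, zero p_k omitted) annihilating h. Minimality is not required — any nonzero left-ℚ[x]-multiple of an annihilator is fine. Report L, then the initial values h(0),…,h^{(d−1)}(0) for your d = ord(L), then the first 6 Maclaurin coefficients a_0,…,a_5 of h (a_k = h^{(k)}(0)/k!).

L = (2304 + 8960·x + 114688·x^2 + 552960·x^3 + 983040·x^4 + 851968·x^5 + 1048576·x^7) + (1032 + 14720·x + 111872·x^2 + 616448·x^3 + 1884160·x^4 + 3047424·x^5 + 2293760·x^6 + 1572864·x^7 + 3670016·x^8)·Dx + (72 + 2512·x + 19968·x^2 + 99072·x^3 + 393216·x^4 + 1019904·x^5 + 1572864·x^6 + 1376256·x^7 + 1572864·x^8 + 2097152·x^9)·Dx^2 + (17 + 132·x + 964·x^2 + 4864·x^3 + 18432·x^4 + 55296·x^5 + 129024·x^6 + 196608·x^7 + 196608·x^8 + 262144·x^9 + 262144·x^10)·Dx^3  (order 3).
h: a_k = 0, -16, 24, 128, -400/3, -34048/15, …
ICs: h(0) = 0, h′(0) = -16, h′′(0) = 48.

f: a_k = 0, 2, -2, 8/3, -4, 32/5, …
g: a_k = 0, -4, 0, 64/3, 0, -1024/5, …
L₀ := L_f ⊗_s L_g (sym. prod.), ord ≤ 4.
h=h₀': d/dx-closure on L₀ ⇒ L.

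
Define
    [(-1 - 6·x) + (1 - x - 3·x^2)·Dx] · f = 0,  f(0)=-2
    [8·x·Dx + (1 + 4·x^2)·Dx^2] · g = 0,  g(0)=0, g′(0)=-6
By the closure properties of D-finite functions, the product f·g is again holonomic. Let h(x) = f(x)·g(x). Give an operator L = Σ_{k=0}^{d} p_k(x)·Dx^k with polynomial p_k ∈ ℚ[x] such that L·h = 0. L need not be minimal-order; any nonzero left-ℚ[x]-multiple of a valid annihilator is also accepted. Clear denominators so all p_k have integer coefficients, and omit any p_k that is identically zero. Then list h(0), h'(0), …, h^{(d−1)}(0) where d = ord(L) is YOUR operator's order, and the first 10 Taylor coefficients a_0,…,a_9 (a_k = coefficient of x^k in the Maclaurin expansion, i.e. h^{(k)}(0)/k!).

f: a_k = -2, -2, -8, -14, -38, -80, -194, -434, -1016, -2318, …
g: a_k = 0, -6, 0, 8, 0, -96/5, 0, 384/7, 0, -512/3, …
f·g: L₀ = L_f ⊗_s L_g, ord ≤ 1·2.
L = (6 + 8·x + 72·x^2) + (2 + 4·x + 16·x^2 + 72·x^3)·Dx + (-1 + x - x^2 + 4·x^3 + 12·x^4)·Dx^2  (order 2).
h: a_k = 0, 12, 12, 32, 68, 1012/5, 2032/5, 31636/35, 74308/35, 543488/105, …
ICs: h(0) = 0, h′(0) = 12.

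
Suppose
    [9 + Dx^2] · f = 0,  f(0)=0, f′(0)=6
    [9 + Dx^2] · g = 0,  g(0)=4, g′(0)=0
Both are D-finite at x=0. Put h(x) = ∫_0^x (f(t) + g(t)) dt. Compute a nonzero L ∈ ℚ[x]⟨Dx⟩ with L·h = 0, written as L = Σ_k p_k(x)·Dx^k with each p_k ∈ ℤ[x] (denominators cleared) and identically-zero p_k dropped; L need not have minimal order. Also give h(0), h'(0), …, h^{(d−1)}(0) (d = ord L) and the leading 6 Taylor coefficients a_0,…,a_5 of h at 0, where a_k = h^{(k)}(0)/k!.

f: a_k = 0, 6, 0, -9, 0, 81/20, …
g: a_k = 4, 0, -18, 0, 27/2, 0, …
h₀=f+g: left-lcm gives L₀, ord ≤ 4.
Integrate: L := L₀·Dx.
L = 9·Dx + Dx^3  (order 3).
h: a_k = 0, 4, 3, -6, -9/4, 27/10, …
ICs: h(0) = 0, h′(0) = 4, h′′(0) = 6.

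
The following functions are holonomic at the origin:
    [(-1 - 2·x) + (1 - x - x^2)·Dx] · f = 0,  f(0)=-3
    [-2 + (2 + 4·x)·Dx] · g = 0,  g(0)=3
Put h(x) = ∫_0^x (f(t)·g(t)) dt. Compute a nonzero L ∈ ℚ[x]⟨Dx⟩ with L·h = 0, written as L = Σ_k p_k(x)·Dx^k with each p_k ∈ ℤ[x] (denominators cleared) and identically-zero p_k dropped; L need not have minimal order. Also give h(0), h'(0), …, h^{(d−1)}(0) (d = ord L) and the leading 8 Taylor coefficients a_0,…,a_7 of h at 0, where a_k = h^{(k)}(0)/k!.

L = (2 + 3·x + 3·x^2)·Dx + (-1 - x + 3·x^2 + 2·x^3)·Dx^2  (order 2).
h: a_k = 0, -9, -9, -15/2, -45/4, -99/8, -153/8, -2637/112, …
ICs: h(0) = 0, h′(0) = -9.

f: a_k = -3, -3, -6, -9, -15, -24, -39, -63, …
g: a_k = 3, 3, -3/2, 3/2, -15/8, 21/8, -63/16, 99/16, …
Product ⇒ symmetric product L₀, ord ≤ 1.
Integrate: L := L₀·Dx.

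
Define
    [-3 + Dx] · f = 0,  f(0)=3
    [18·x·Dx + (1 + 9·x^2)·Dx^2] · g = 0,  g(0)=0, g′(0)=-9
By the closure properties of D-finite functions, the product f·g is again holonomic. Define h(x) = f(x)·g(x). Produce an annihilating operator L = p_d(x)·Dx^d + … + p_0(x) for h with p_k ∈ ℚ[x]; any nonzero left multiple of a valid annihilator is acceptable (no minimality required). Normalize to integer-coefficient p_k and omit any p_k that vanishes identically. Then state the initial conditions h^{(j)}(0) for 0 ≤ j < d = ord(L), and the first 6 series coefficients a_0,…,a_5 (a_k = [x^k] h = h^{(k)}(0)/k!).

f: a_k = 3, 9, 27/2, 27/2, 81/8, 243/40, …
g: a_k = 0, -9, 0, 27, 0, -729/5, …
Product ⇒ symmetric product L₀, ord ≤ 2.
L = (9 - 54·x + 81·x^2) + (-6 + 18·x - 54·x^2)·Dx + (1 + 9·x^2)·Dx^2  (order 2).
h: a_k = 0, -27, -81, -81/2, 243/2, -6561/40, …
ICs: h(0) = 0, h′(0) = -27.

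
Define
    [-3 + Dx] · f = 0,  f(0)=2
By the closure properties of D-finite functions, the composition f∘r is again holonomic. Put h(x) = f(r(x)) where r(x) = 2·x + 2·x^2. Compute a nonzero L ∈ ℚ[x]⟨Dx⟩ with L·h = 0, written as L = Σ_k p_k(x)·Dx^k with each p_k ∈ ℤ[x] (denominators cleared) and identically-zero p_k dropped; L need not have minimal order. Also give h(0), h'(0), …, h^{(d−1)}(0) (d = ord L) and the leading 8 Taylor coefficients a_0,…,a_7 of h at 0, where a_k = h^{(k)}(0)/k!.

L = (-6 - 12·x) + Dx  (order 1).
h: a_k = 2, 12, 48, 144, 360, 3888/5, 7488/5, 91584/35, …
ICs: h(0) = 2.

f: a_k = 2, 6, 9, 9, 27/4, 81/20, 81/40, 243/280, …
L₀ from L_f via x↦r, Dx↦r'^{-1}Dx.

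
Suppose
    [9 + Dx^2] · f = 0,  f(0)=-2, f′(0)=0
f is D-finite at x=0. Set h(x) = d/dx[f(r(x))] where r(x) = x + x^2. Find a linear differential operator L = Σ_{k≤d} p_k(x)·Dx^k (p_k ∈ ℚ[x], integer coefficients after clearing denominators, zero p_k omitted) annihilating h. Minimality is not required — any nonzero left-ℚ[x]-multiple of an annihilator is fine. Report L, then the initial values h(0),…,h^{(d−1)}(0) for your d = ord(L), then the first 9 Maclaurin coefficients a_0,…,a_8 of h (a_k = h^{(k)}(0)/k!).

f: a_k = -2, 0, 9, 0, -27/4, 0, 81/40, 0, -729/2240, …
f∘r: x↦r, Dx↦Dx/r' in L_f ⇒ L₀.
h₀' ⇒ L via d/dx closure of L₀.
L = (21 + 72·x + 216·x^2 + 288·x^3 + 144·x^4) + (-6 - 12·x)·Dx + (1 + 4·x + 4·x^2)·Dx^2  (order 2).
h: a_k = 0, 18, 54, 9, -135, -4617/20, -2079/20, 52191/280, 95499/280, …
ICs: h(0) = 0, h′(0) = 18.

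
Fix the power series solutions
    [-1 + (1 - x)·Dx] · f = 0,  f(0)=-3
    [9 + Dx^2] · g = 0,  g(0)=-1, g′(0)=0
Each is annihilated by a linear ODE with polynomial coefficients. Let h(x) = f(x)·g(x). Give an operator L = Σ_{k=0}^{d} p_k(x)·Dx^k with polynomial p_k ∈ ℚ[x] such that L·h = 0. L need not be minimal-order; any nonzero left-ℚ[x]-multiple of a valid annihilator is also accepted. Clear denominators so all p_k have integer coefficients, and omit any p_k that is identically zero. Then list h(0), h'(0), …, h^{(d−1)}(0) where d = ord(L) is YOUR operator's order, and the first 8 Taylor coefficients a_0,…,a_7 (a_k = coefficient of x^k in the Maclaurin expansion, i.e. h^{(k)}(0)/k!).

f: a_k = -3, -3, -3, -3, -3, -3, -3, -3, …
g: a_k = -1, 0, 9/2, 0, -27/8, 0, 81/80, 0, …
L₀ := L_f ⊗_s L_g (sym. prod.), ord ≤ 2.
L = (-9 + 9·x) + 2·Dx + (-1 + x)·Dx^2  (order 2).
h: a_k = 3, 3, -21/2, -21/2, -3/8, -3/8, -273/80, -273/80, …
ICs: h(0) = 3, h′(0) = 3.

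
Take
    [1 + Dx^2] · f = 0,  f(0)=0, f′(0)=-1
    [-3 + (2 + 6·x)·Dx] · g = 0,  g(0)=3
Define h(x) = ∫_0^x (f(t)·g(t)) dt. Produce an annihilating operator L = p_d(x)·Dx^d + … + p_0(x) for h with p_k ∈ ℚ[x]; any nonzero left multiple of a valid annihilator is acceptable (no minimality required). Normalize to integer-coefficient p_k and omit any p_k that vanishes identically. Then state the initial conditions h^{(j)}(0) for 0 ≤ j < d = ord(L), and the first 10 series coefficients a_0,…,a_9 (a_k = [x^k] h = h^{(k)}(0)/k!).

f: a_k = 0, -1, 0, 1/6, 0, -1/120, 0, 1/5040, 0, -1/362880, …
g: a_k = 3, 9/2, -27/8, 81/16, -1215/128, 5103/256, -45927/1024, 216513/2048, -8444007/32768, 42220035/65536, …
Product ⇒ symmetric product L₀, ord ≤ 2.
Integrate: L := L₀·Dx.
L = (31 + 24·x + 36·x^2)·Dx + (-12 - 36·x)·Dx^2 + (4 + 24·x + 36·x^2)·Dx^3  (order 3).
h: a_k = 0, 0, -3/2, -3/2, 31/32, -69/80, 5699/3840, -24483/8960, 4655323/860160, -1468555/129024, …
ICs: h(0) = 0, h′(0) = 0, h′′(0) = -3.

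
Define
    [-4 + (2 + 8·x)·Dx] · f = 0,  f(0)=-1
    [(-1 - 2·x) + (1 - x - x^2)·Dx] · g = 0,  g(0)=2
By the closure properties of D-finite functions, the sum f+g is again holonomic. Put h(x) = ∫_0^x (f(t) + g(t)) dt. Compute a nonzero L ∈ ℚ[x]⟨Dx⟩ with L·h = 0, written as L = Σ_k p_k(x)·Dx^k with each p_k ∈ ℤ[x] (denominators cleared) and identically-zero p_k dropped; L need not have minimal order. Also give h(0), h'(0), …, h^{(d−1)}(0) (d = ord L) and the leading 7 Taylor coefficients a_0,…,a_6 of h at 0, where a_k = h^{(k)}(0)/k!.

f: a_k = -1, -2, 2, -4, 10, -28, 84, …
g: a_k = 2, 2, 4, 6, 10, 16, 26, …
h₀=f+g: left-lcm gives L₀, ord ≤ 2.
h=∫h₀ ⇒ L = L₀·Dx.
L = (12 + 48·x + 48·x^2 + 40·x^3)·Dx + (-8 - 30·x - 114·x^2 - 152·x^3 - 100·x^4)·Dx^2 + (-1 + 5·x + 39·x^2 - 6·x^3 - 82·x^4 - 40·x^5)·Dx^3  (order 3).
h: a_k = 0, 1, 0, 2, 1/2, 4, -2, …
ICs: h(0) = 0, h′(0) = 1, h′′(0) = 0.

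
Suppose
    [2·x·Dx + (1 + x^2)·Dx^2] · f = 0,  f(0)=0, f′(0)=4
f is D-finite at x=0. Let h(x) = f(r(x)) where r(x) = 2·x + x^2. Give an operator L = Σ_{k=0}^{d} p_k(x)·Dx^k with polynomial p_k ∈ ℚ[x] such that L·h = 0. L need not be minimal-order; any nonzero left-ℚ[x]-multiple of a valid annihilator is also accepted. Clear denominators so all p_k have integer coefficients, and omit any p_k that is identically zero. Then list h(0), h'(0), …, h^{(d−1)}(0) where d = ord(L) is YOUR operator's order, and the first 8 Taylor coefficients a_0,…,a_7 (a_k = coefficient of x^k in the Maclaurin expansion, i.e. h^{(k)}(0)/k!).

f: a_k = 0, 4, 0, -4/3, 0, 4/5, 0, -4/7, …
Substitute x→r, Dx→(1/r')Dx; clear ⇒ L₀.
L = (-1 + 8·x + 16·x^2 + 12·x^3 + 3·x^4)·Dx + (1 + x + 4·x^2 + 8·x^3 + 5·x^4 + x^5)·Dx^2  (order 2).
h: a_k = 0, 8, 4, -32/3, -16, 88/5, 188/3, -64/7, …
ICs: h(0) = 0, h′(0) = 8.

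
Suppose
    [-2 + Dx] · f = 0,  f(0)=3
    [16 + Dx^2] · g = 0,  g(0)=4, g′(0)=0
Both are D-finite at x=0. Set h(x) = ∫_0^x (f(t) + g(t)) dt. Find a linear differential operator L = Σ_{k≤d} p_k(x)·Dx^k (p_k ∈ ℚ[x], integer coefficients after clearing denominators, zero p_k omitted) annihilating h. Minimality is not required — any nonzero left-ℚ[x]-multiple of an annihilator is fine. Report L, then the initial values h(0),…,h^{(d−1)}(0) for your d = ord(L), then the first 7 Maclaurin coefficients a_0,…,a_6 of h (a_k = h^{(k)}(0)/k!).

L = -32·Dx + 16·Dx^2 - 2·Dx^3 + Dx^4  (order 4).
h: a_k = 0, 7, 3, -26/3, 1, 134/15, 2/15, …
ICs: h(0) = 0, h′(0) = 7, h′′(0) = 6, h′′′(0) = -52.

f: a_k = 3, 6, 6, 4, 2, 4/5, 4/15, …
g: a_k = 4, 0, -32, 0, 128/3, 0, -1024/45, …
Sum ⇒ L₀ = lclm(L_f,L_g) in ℚ(x)⟨Dx⟩.
h=∫h₀ ⇒ L = L₀·Dx.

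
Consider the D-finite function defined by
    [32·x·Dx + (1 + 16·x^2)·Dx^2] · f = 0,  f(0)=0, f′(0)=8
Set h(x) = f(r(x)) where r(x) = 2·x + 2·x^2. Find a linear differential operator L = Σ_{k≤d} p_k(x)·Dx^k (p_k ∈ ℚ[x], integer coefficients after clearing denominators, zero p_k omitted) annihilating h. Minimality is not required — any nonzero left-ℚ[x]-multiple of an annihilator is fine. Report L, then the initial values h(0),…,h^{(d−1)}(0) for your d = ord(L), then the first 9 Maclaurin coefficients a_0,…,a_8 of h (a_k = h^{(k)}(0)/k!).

L = (-2 + 128·x + 512·x^2 + 768·x^3 + 384·x^4)·Dx + (1 + 2·x + 64·x^2 + 256·x^3 + 320·x^4 + 128·x^5)·Dx^2  (order 2).
h: a_k = 0, 16, 16, -1024/3, -1024, 60416/5, 195584/3, -3276800/7, -4063232, …
ICs: h(0) = 0, h′(0) = 16.

f: a_k = 0, 8, 0, -128/3, 0, 2048/5, 0, -32768/7, 0, …
L₀ from L_f via x↦r, Dx↦r'^{-1}Dx.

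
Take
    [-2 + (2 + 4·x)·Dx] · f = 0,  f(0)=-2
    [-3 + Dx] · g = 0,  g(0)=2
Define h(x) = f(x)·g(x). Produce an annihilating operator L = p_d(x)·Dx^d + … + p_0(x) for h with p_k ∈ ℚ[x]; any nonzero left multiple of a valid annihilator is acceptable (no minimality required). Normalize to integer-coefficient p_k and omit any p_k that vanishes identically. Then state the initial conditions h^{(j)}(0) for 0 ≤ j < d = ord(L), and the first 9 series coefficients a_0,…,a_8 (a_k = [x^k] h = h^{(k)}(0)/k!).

f: a_k = -2, -2, 1, -1, 5/4, -7/4, 21/8, -33/8, 429/64, …
g: a_k = 2, 6, 9, 9, 27/4, 81/20, 81/40, 243/280, 729/2240, …
Sym-product of L_f,L_g gives L₀ (≤ ord 1).
L = (-4 - 6·x) + (1 + 2·x)·Dx  (order 1).
h: a_k = -4, -16, -28, -32, -26, -88/5, -42/5, -192/35, 39/70, …
ICs: h(0) = -4.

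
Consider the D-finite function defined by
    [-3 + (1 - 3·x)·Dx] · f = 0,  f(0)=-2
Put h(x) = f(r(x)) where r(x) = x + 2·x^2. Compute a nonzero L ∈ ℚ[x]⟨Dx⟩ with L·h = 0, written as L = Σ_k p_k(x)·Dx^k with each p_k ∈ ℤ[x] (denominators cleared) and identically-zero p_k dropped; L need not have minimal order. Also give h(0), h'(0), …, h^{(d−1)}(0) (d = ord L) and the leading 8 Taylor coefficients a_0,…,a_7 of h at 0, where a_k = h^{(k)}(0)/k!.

L = (3 + 12·x) + (-1 + 3·x + 6·x^2)·Dx  (order 1).
h: a_k = -2, -6, -30, -126, -558, -2430, -10638, -46494, …
ICs: h(0) = -2.

f: a_k = -2, -6, -18, -54, -162, -486, -1458, -4374, …
Substitute x→r, Dx→(1/r')Dx; clear ⇒ L₀.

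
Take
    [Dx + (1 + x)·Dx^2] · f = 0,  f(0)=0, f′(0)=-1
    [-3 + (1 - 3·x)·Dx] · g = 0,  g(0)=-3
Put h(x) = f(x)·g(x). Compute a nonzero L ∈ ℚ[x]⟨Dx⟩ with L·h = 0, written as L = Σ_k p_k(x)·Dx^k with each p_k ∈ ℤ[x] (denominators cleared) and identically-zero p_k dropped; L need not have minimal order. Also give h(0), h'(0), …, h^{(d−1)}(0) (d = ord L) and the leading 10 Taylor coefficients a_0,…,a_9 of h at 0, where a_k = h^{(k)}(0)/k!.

L = 3 + (5 + 9·x)·Dx + (-1 + 2·x + 3·x^2)·Dx^2  (order 2).
h: a_k = 0, 3, 15/2, 47/2, 279/4, 4197/20, 12581/20, 264261/140, 1585461/280, 14269429/840, …
ICs: h(0) = 0, h′(0) = 3.

f: a_k = 0, -1, 1/2, -1/3, 1/4, -1/5, 1/6, -1/7, 1/8, -1/9, …
g: a_k = -3, -9, -27, -81, -243, -729, -2187, -6561, -19683, -59049, …
L₀ := L_f ⊗_s L_g (sym. prod.), ord ≤ 2.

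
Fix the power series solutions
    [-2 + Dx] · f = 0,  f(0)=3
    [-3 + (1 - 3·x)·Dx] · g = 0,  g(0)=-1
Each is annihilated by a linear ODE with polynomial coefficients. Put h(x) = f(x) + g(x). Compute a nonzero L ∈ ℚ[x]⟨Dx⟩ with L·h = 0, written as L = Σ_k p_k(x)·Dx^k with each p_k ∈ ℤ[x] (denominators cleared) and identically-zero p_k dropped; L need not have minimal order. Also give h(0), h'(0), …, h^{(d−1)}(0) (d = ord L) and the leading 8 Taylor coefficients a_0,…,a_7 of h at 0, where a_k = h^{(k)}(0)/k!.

f: a_k = 3, 6, 6, 4, 2, 4/5, 4/15, 8/105, …
g: a_k = -1, -3, -9, -27, -81, -243, -729, -2187, …
Sum ⇒ L₀ = lclm(L_f,L_g) in ℚ(x)⟨Dx⟩.
L = (24 + 36·x) + (-14 - 24·x + 36·x^2)·Dx + (1 + 3·x - 18·x^2)·Dx^2  (order 2).
h: a_k = 2, 3, -3, -23, -79, -1211/5, -10931/15, -229627/105, …
ICs: h(0) = 2, h′(0) = 3.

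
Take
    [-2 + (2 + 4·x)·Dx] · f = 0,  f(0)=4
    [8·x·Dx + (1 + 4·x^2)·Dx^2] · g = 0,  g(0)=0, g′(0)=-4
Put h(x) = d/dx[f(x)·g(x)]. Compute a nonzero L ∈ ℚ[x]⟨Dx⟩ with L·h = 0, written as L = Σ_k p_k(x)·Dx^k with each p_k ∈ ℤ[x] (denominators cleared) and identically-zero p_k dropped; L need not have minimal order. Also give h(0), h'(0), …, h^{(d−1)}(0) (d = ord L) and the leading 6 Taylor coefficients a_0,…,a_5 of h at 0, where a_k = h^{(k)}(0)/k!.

L = (5 + 80·x + 8·x^2 - 192·x^3 - 48·x^4) + (14 + 84·x + 144·x^2 - 224·x^3 - 672·x^4 - 192·x^5)·Dx + (3 + 4·x - 12·x^2 - 32·x^3 - 112·x^4 - 192·x^5 - 64·x^6)·Dx^2  (order 2).
h: a_k = -16, -32, 88, 160/3, -778/3, -1636/5, …
ICs: h(0) = -16, h′(0) = -32.

f: a_k = 4, 4, -2, 2, -5/2, 7/2, …
g: a_k = 0, -4, 0, 16/3, 0, -64/5, …
f·g: L₀ = L_f ⊗_s L_g, ord ≤ 1·2.
Differentiate: ansatz ord ≤ ord L₀ ⇒ L.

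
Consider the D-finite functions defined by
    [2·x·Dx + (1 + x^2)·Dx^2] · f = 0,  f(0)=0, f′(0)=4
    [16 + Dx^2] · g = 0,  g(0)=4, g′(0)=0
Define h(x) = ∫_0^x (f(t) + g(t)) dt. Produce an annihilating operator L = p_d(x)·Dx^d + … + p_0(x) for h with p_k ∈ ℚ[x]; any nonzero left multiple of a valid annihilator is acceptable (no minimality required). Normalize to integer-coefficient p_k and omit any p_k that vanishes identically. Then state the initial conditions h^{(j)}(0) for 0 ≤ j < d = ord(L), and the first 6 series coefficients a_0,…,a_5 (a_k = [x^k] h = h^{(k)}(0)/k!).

L = (64·x + 704·x^3 + 256·x^5)·Dx^2 + (112 + 416·x^2 + 432·x^4 + 128·x^6)·Dx^3 + (4·x + 44·x^3 + 16·x^5)·Dx^4 + (7 + 26·x^2 + 27·x^4 + 8·x^6)·Dx^5  (order 5).
h: a_k = 0, 4, 2, -32/3, -1/3, 128/15, …
ICs: h(0) = 0, h′(0) = 4, h′′(0) = 4, h′′′(0) = -64, h′′′′(0) = -8.

f: a_k = 0, 4, 0, -4/3, 0, 4/5, …
g: a_k = 4, 0, -32, 0, 128/3, 0, …
h₀=f+g: left-lcm gives L₀, ord ≤ 4.
h=∫h₀ ⇒ L = L₀·Dx.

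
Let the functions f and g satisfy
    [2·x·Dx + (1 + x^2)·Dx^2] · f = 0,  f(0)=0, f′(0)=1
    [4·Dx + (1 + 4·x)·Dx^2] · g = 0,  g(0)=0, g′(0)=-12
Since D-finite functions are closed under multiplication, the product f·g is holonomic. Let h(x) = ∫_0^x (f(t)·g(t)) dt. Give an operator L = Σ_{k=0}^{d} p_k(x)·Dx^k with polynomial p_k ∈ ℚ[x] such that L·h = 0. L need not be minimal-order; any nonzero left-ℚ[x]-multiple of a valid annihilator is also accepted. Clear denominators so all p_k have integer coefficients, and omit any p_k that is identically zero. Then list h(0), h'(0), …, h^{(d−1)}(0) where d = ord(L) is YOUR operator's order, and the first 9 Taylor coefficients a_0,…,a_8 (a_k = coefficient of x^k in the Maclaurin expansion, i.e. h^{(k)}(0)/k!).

f: a_k = 0, 1, 0, -1/3, 0, 1/5, 0, -1/7, 0, …
g: a_k = 0, -12, 24, -64, 192, -3072/5, 2048, -49152/7, 24576, …
h₀=f·g: eliminate ⇒ L₀, order ≤ 2·2.
h=∫h₀ ⇒ L = L₀·Dx.
L = (144 + 896·x + 560·x^2 + 2304·x^3 + 1920·x^4 + 3328·x^5 + 256·x^7)·Dx^2 + (132 + 304·x + 2252·x^2 + 4144·x^3 + 8896·x^4 + 5952·x^5 + 8960·x^6 + 192·x^7 + 896·x^8)·Dx^3 + (72 + 376·x + 912·x^2 + 2808·x^3 + 3720·x^4 + 6288·x^5 + 3072·x^6 + 4368·x^7 + 192·x^8 + 512·x^9)·Dx^4 + (5 + 48·x + 178·x^2 + 416·x^3 + 729·x^4 + 720·x^5 + 1008·x^6 + 384·x^7 + 516·x^8 + 32·x^9 + 64·x^10)·Dx^5  (order 5).
h: a_k = 0, 0, 0, -4, 6, -12, 92/3, -1276/15, 1243/5, …
ICs: h(0) = 0, h′(0) = 0, h′′(0) = 0, h′′′(0) = -24, h′′′′(0) = 144.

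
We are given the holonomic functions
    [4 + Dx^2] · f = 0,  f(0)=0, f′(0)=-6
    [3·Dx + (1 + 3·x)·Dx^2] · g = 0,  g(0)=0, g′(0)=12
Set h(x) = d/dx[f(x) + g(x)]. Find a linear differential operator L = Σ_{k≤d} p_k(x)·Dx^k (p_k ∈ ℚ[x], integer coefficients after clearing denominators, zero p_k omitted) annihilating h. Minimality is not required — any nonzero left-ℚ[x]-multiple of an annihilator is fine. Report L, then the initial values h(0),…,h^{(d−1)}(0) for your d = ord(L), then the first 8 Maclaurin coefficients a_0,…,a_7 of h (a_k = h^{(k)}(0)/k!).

L = (348 + 144·x + 216·x^2) + (44 + 180·x + 216·x^2 + 216·x^3)·Dx + (87 + 36·x + 54·x^2)·Dx^2 + (11 + 45·x + 54·x^2 + 54·x^3)·Dx^3  (order 3).
h: a_k = 6, -36, 120, -324, 968, -2916, 131228/15, -26244, …
ICs: h(0) = 6, h′(0) = -36, h′′(0) = 240.

f: a_k = 0, -6, 0, 4, 0, -4/5, 0, 8/105, …
g: a_k = 0, 12, -18, 36, -81, 972/5, -486, 8748/7, …
h₀=f+g: left-lcm gives L₀, ord ≤ 4.
h=h₀': d/dx-closure on L₀ ⇒ L.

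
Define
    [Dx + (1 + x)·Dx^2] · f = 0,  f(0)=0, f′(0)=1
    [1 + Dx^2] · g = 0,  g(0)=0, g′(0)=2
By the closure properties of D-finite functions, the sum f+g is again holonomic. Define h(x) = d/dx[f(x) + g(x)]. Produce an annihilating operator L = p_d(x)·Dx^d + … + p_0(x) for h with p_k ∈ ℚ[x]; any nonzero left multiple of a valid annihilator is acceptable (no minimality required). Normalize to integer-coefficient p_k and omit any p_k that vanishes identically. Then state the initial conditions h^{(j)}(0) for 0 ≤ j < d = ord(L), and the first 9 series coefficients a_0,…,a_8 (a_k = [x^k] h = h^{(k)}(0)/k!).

L = (7 + 2·x + x^2) + (3 + 5·x + 3·x^2 + x^3)·Dx + (7 + 2·x + x^2)·Dx^2 + (3 + 5·x + 3·x^2 + x^3)·Dx^3  (order 3).
h: a_k = 3, -1, 0, -1, 13/12, -1, 359/360, -1, 20161/20160, …
ICs: h(0) = 3, h′(0) = -1, h′′(0) = 0.

f: a_k = 0, 1, -1/2, 1/3, -1/4, 1/5, -1/6, 1/7, -1/8, …
g: a_k = 0, 2, 0, -1/3, 0, 1/60, 0, -1/2520, 0, …
h₀=f+g: left-lcm gives L₀, ord ≤ 4.
h=h₀': d/dx-closure on L₀ ⇒ L.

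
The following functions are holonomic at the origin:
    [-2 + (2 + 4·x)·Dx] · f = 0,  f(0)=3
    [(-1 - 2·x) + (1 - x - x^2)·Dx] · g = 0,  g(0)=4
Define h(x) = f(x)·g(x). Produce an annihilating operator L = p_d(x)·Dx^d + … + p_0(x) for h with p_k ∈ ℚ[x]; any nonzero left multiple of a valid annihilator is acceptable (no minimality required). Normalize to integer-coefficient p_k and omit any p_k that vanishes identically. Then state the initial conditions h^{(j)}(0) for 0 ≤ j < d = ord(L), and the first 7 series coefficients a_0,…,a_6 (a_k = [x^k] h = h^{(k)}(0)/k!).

f: a_k = 3, 3, -3/2, 3/2, -15/8, 21/8, -63/16, …
g: a_k = 4, 4, 8, 12, 20, 32, 52, …
Product ⇒ symmetric product L₀, ord ≤ 1.
L = (2 + 3·x + 3·x^2) + (-1 - x + 3·x^2 + 2·x^3)·Dx  (order 1).
h: a_k = 12, 24, 30, 60, 165/2, 153, 879/4, …
ICs: h(0) = 12.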